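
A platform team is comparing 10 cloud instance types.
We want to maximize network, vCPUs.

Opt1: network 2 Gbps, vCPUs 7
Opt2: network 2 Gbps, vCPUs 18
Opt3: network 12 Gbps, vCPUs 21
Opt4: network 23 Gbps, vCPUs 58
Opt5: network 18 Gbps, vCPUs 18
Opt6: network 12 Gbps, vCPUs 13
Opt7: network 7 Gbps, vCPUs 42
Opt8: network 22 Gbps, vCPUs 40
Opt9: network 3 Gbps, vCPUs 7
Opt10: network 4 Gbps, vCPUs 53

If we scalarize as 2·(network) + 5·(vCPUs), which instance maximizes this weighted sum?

Opt1: 2·2 + 5·7 = 39
Opt2: 2·2 + 5·18 = 94
Opt3: 2·12 + 5·21 = 129
Opt4: 2·23 + 5·58 = 336
Opt5: 2·18 + 5·18 = 126
Opt6: 2·12 + 5·13 = 89
Opt7: 2·7 + 5·42 = 224
Opt8: 2·22 + 5·40 = 244
Opt9: 2·3 + 5·7 = 41
Opt10: 2·4 + 5·53 = 273
Highest: Opt4 at 336.

Opt4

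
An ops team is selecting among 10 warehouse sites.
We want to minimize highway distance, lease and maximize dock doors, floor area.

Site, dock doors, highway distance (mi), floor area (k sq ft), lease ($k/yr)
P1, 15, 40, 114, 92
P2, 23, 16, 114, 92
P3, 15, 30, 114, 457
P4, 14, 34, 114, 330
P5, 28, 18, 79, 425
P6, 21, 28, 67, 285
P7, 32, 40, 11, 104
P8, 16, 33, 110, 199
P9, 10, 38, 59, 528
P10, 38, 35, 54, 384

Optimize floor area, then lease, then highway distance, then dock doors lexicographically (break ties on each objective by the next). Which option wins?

First maximize floor area: best is 114, kept {P1, P2, P3, P4}.
Then minimize lease: best is 92, kept {P1, P2}.
Then minimize highway distance: best is 16, kept {P2}.

P2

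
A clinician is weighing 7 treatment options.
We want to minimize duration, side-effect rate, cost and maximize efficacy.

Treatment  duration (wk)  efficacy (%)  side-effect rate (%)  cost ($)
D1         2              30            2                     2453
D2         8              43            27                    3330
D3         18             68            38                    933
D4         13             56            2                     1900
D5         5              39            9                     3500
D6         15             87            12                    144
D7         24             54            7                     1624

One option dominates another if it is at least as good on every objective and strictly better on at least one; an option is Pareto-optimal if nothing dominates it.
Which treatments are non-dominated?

D1: not dominated (best duration).
D2: not dominated.
D3: dominated by D6 (duration 15≤18, efficacy 87≥68, side-effect rate 12≤38, cost 144≤933).
D4: not dominated.
D5: not dominated.
D6: not dominated (best efficacy).
D7: not dominated.

D1, D2, D4, D5, D6, D7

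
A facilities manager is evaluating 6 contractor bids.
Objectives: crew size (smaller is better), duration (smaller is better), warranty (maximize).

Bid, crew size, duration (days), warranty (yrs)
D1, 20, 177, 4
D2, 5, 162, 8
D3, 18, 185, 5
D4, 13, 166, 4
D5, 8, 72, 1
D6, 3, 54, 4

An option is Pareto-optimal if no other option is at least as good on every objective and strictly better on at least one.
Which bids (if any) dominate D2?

D1: worse on crew size (20 vs 5).
D3: worse on crew size (18 vs 5).
D4: worse on crew size (13 vs 5).
D5: worse on crew size (8 vs 5).
D6: worse on warranty (4 vs 8).
No option dominates D2.

none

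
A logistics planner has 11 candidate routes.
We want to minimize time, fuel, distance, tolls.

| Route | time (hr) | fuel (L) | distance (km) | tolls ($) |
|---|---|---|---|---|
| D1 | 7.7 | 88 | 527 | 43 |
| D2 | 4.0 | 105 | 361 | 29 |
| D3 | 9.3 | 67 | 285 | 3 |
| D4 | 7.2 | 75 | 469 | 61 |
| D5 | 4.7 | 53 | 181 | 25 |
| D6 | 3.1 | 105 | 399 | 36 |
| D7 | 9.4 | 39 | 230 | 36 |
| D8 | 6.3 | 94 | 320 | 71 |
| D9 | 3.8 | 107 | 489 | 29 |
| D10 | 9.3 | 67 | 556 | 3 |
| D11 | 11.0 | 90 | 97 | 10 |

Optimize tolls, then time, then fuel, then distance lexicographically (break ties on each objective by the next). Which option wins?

D3

First minimize tolls: best is 3, kept {D3, D10}.
Then minimize time: best is 9.3, kept {D3, D10}.
Then minimize fuel: best is 67, kept {D3, D10}.
Then minimize distance: best is 285, kept {D3}.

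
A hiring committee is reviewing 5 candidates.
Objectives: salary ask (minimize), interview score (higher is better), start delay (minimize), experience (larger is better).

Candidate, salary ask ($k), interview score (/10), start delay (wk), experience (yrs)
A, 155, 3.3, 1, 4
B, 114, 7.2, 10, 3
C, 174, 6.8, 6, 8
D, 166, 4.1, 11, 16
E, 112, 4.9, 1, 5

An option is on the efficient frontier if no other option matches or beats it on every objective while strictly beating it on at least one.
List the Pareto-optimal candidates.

A: dominated by E (salary ask 112≤155, interview score 4.9≥3.3, start delay 1≤1, experience 5≥4).
B: not dominated (best interview score).
C: not dominated.
D: not dominated (best experience).
E: not dominated (best salary ask).

B, C, D, E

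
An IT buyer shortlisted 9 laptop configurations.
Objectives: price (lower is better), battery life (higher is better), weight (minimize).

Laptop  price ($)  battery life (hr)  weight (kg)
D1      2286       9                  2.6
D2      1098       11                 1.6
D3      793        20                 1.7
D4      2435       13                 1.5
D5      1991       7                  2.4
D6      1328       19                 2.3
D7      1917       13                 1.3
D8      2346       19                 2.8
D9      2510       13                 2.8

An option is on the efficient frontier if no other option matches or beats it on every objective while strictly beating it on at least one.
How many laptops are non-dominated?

D1: dominated by D2 (price 1098≤2286, battery life 11≥9, weight 1.6≤2.6).
D2: not dominated.
D3: not dominated (best price).
D4: dominated by D7 (price 1917≤2435, battery life 13≥13, weight 1.3≤1.5).
D5: dominated by D2 (price 1098≤1991, battery life 11≥7, weight 1.6≤2.4).
D6: dominated by D3 (price 793≤1328, battery life 20≥19, weight 1.7≤2.3).
D7: not dominated (best weight).
D8: dominated by D3 (price 793≤2346, battery life 20≥19, weight 1.7≤2.8).
D9: dominated by D3 (price 793≤2510, battery life 20≥13, weight 1.7≤2.8).
Pareto-optimal: D2, D3, D7 → 3.

3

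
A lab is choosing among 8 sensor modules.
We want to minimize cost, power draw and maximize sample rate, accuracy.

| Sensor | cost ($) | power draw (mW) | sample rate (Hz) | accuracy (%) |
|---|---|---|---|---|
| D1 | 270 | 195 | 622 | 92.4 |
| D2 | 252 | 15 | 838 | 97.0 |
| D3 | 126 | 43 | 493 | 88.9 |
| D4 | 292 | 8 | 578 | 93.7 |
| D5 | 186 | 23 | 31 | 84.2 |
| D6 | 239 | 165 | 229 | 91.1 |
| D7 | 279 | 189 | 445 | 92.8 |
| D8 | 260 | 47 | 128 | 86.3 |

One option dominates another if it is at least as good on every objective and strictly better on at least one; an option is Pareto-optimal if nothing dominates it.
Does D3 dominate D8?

Yes

D3 vs D8: cost 126≤260, power draw 43≤47, sample rate 493≥128, accuracy 88.9≥86.3 — D3 is at least as good on every objective with at least one strict improvement.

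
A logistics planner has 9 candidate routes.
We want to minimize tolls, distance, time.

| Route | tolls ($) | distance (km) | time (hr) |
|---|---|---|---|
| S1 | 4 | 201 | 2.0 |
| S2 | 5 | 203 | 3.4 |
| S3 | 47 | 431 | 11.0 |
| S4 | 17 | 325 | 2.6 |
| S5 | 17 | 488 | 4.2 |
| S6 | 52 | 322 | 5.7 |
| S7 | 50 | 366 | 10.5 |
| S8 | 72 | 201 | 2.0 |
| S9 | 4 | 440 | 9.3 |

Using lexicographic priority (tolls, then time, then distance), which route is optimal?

First minimize tolls: best is 4, kept {S1, S9}.
Then minimize time: best is 2.0, kept {S1}.

S1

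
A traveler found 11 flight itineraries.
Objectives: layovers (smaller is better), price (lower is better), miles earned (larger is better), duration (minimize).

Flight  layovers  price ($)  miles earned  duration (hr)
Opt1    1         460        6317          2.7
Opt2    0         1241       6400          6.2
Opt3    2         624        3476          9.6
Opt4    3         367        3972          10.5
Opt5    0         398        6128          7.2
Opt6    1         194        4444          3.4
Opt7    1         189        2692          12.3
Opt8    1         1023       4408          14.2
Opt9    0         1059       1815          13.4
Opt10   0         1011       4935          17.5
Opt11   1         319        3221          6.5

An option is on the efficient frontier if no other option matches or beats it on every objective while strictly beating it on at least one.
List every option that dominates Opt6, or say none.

none

Opt1: worse on price (460 vs 194).
Opt2: worse on price (1241 vs 194).
Opt3: worse on layovers (2 vs 1).
Opt4: worse on layovers (3 vs 1).
Opt5: worse on price (398 vs 194).
Opt7: worse on miles earned (2692 vs 4444).
Opt8: worse on price (1023 vs 194).
Opt9: worse on price (1059 vs 194).
Opt10: worse on price (1011 vs 194).
Opt11: worse on price (319 vs 194).
No option dominates Opt6.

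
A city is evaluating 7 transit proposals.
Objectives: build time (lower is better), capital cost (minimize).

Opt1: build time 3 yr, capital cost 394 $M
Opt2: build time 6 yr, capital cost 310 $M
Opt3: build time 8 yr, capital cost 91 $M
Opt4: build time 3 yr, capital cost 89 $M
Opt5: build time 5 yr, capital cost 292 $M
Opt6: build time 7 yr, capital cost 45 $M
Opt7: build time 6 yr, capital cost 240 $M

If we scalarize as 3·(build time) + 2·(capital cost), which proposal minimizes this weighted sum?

Opt1: 3·3 + 2·394 = 797
Opt2: 3·6 + 2·310 = 638
Opt3: 3·8 + 2·91 = 206
Opt4: 3·3 + 2·89 = 187
Opt5: 3·5 + 2·292 = 599
Opt6: 3·7 + 2·45 = 111
Opt7: 3·6 + 2·240 = 498
Lowest: Opt6 at 111.

Opt6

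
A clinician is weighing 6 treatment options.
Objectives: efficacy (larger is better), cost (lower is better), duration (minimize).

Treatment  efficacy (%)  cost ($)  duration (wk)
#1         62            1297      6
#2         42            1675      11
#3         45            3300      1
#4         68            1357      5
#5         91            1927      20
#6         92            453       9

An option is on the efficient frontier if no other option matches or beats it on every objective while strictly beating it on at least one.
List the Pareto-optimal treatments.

#1, #3, #4, #6

#1: not dominated.
#2: dominated by #1 (efficacy 62≥42, cost 1297≤1675, duration 6≤11).
#3: not dominated (best duration).
#4: not dominated.
#5: dominated by #6 (efficacy 92≥91, cost 453≤1927, duration 9≤20).
#6: not dominated (best efficacy).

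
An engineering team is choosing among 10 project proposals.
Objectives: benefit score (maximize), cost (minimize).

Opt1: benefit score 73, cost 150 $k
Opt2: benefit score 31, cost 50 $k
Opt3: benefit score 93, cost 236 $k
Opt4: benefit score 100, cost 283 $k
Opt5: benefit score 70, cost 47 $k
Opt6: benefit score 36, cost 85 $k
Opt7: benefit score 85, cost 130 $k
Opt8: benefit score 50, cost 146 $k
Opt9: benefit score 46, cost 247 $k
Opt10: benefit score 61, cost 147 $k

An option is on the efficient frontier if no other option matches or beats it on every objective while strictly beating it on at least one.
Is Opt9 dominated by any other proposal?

Yes

Opt1 vs Opt9: benefit score 73≥46, cost 150≤247 — Opt1 is at least as good on every objective and strictly better on at least one, so Opt1 dominates Opt9.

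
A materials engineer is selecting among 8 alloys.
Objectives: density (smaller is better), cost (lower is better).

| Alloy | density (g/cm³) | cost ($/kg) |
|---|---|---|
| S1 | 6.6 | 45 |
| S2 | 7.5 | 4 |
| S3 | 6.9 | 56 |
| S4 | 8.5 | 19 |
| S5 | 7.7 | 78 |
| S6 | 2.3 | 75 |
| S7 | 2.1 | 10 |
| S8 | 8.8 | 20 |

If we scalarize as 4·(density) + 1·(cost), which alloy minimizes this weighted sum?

S1: 4·6.6 + 1·45 = 71.4
S2: 4·7.5 + 1·4 = 34.0
S3: 4·6.9 + 1·56 = 83.6
S4: 4·8.5 + 1·19 = 53.0
S5: 4·7.7 + 1·78 = 108.8
S6: 4·2.3 + 1·75 = 84.2
S7: 4·2.1 + 1·10 = 18.4
S8: 4·8.8 + 1·20 = 55.2
Lowest: S7 at 18.4.

S7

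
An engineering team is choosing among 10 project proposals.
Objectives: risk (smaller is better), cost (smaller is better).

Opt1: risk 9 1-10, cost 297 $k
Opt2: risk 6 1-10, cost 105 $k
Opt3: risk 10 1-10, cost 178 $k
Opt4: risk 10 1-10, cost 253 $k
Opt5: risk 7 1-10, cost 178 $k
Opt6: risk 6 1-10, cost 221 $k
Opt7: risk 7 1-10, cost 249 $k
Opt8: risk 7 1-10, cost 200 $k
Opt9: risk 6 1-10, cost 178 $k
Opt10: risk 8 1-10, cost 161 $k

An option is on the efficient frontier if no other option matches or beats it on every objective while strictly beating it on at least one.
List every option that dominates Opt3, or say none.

Opt2, Opt5, Opt9, Opt10

Opt2: risk 6≤10, cost 105≤178 — dominates Opt3.
Opt5: risk 7≤10, cost 178≤178 — dominates Opt3.
Opt9: risk 6≤10, cost 178≤178 — dominates Opt3.
Opt10: risk 8≤10, cost 161≤178 — dominates Opt3.
Others (Opt1, Opt4, Opt6, Opt7, Opt8) are each worse than Opt3 on at least one objective.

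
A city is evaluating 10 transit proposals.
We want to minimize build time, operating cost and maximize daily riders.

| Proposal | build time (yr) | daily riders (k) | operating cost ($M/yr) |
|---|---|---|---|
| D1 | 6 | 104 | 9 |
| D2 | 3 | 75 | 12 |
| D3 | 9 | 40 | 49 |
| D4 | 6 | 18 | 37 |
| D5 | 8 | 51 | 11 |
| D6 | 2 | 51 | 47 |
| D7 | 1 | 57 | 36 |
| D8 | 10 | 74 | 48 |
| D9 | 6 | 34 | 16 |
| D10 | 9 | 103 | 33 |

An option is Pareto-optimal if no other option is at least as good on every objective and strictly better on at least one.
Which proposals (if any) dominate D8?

D1, D2, D10

D1: build time 6≤10, daily riders 104≥74, operating cost 9≤48 — dominates D8.
D2: build time 3≤10, daily riders 75≥74, operating cost 12≤48 — dominates D8.
D10: build time 9≤10, daily riders 103≥74, operating cost 33≤48 — dominates D8.
Others (D3, D4, D5, D6, D7, D9) are each worse than D8 on at least one objective.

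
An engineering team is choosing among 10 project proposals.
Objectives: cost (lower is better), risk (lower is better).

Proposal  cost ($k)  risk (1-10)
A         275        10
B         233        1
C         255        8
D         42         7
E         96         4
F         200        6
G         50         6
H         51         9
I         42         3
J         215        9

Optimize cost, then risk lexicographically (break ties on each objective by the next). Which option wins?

I

First minimize cost: best is 42, kept {D, I}.
Then minimize risk: best is 3, kept {I}.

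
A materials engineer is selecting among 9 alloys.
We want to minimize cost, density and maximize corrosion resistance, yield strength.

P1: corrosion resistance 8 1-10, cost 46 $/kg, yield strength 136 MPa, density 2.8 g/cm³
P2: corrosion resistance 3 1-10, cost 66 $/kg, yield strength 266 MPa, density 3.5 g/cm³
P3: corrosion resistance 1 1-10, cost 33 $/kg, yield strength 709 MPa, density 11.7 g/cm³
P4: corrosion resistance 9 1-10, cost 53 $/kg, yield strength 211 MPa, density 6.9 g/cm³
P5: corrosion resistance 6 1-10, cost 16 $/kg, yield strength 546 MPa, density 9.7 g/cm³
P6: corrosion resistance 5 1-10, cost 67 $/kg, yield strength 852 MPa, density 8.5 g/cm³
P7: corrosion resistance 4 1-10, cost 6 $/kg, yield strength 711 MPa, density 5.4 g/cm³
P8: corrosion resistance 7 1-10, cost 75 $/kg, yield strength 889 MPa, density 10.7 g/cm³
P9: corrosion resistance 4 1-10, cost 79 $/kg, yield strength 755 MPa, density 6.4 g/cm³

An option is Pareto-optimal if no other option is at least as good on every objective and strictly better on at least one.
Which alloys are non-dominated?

P1, P2, P4, P5, P6, P7, P8, P9

P1: not dominated (best density).
P2: not dominated.
P3: dominated by P7 (corrosion resistance 4≥1, cost 6≤33, yield strength 711≥709, density 5.4≤11.7).
P4: not dominated (best corrosion resistance).
P5: not dominated.
P6: not dominated.
P7: not dominated (best cost).
P8: not dominated (best yield strength).
P9: not dominated.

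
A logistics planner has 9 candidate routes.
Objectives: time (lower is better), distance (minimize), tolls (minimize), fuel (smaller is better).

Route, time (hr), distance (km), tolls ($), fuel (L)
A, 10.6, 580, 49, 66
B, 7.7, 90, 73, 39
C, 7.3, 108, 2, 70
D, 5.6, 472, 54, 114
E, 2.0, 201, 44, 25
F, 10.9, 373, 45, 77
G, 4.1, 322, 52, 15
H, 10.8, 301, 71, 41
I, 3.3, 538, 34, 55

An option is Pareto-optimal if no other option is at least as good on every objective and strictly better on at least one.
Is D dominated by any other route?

Yes

E vs D: time 2.0≤5.6, distance 201≤472, tolls 44≤54, fuel 25≤114 — E is at least as good on every objective and strictly better on at least one, so E dominates D.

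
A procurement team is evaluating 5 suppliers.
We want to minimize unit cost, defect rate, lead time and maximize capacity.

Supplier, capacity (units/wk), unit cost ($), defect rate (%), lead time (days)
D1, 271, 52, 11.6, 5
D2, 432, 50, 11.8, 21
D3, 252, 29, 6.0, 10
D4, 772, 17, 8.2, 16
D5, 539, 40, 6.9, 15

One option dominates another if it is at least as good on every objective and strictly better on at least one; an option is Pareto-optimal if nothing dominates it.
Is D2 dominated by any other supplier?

Yes

D4 vs D2: capacity 772≥432, unit cost 17≤50, defect rate 8.2≤11.8, lead time 16≤21 — D4 is at least as good on every objective and strictly better on at least one, so D4 dominates D2.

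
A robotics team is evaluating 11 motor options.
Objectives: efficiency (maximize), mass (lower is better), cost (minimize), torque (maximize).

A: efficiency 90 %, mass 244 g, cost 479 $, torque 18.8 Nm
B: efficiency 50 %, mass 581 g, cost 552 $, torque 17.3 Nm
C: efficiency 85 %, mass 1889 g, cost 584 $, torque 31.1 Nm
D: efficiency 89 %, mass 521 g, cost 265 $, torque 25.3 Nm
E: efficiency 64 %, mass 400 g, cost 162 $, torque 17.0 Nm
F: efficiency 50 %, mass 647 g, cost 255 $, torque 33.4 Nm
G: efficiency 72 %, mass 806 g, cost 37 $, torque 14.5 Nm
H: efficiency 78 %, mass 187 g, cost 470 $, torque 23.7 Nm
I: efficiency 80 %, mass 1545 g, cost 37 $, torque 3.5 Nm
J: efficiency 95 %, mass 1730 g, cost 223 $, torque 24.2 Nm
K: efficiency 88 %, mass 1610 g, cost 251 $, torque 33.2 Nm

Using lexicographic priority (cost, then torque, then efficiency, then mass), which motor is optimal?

First minimize cost: best is 37, kept {G, I}.
Then maximize torque: best is 14.5, kept {G}.

G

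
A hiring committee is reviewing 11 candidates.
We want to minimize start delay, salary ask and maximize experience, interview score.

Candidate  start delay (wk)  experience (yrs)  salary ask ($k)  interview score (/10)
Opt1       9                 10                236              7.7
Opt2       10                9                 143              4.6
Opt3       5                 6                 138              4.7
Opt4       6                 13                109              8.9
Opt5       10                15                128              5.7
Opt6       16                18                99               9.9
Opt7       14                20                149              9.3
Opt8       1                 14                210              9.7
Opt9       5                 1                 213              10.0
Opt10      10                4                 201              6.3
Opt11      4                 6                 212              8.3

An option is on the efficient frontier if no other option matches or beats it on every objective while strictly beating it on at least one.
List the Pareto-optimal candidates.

Opt3, Opt4, Opt5, Opt6, Opt7, Opt8, Opt9

Opt1: dominated by Opt4 (start delay 6≤9, experience 13≥10, salary ask 109≤236, interview score 8.9≥7.7).
Opt2: dominated by Opt4 (start delay 6≤10, experience 13≥9, salary ask 109≤143, interview score 8.9≥4.6).
Opt3: not dominated.
Opt4: not dominated.
Opt5: not dominated.
Opt6: not dominated (best salary ask).
Opt7: not dominated (best experience).
Opt8: not dominated (best start delay).
Opt9: not dominated (best interview score).
Opt10: dominated by Opt4 (start delay 6≤10, experience 13≥4, salary ask 109≤201, interview score 8.9≥6.3).
Opt11: dominated by Opt8 (start delay 1≤4, experience 14≥6, salary ask 210≤212, interview score 9.7≥8.3).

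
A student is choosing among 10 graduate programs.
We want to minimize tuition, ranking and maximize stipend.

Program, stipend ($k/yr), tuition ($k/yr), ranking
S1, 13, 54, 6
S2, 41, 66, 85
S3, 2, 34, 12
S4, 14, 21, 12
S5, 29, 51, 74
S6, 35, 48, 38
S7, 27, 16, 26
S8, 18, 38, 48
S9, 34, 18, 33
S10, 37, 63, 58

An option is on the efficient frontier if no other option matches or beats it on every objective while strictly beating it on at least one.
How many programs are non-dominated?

S1: not dominated (best ranking).
S2: not dominated (best stipend).
S3: dominated by S4 (stipend 14≥2, tuition 21≤34, ranking 12≤12).
S4: not dominated.
S5: dominated by S6 (stipend 35≥29, tuition 48≤51, ranking 38≤74).
S6: not dominated.
S7: not dominated (best tuition).
S8: dominated by S7 (stipend 27≥18, tuition 16≤38, ranking 26≤48).
S9: not dominated.
S10: not dominated.
Pareto-optimal: S1, S2, S4, S6, S7, S9, S10 → 7.

7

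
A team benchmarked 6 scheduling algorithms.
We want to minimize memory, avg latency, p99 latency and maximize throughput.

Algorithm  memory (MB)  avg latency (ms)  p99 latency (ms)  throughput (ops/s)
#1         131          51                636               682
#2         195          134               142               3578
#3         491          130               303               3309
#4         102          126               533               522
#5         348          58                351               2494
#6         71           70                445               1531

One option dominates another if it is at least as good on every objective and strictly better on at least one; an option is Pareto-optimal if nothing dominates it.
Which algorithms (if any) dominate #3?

none

#1: worse on p99 latency (636 vs 303).
#2: worse on avg latency (134 vs 130).
#4: worse on p99 latency (533 vs 303).
#5: worse on p99 latency (351 vs 303).
#6: worse on p99 latency (445 vs 303).
No option dominates #3.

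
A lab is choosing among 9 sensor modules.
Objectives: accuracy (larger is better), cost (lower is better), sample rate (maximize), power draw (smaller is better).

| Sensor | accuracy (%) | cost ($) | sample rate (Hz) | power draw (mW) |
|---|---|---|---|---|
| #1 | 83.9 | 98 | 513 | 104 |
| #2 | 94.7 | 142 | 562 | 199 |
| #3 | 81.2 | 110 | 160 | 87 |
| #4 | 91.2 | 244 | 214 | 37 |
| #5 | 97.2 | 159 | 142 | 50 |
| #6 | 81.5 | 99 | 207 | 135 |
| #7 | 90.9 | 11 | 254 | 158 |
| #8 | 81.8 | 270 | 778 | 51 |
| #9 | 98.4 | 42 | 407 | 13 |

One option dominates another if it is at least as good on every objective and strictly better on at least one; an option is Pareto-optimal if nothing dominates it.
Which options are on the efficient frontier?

#1, #2, #7, #8, #9

#1: not dominated.
#2: not dominated.
#3: dominated by #9 (accuracy 98.4≥81.2, cost 42≤110, sample rate 407≥160, power draw 13≤87).
#4: dominated by #9 (accuracy 98.4≥91.2, cost 42≤244, sample rate 407≥214, power draw 13≤37).
#5: dominated by #9 (accuracy 98.4≥97.2, cost 42≤159, sample rate 407≥142, power draw 13≤50).
#6: dominated by #1 (accuracy 83.9≥81.5, cost 98≤99, sample rate 513≥207, power draw 104≤135).
#7: not dominated (best cost).
#8: not dominated (best sample rate).
#9: not dominated (best accuracy).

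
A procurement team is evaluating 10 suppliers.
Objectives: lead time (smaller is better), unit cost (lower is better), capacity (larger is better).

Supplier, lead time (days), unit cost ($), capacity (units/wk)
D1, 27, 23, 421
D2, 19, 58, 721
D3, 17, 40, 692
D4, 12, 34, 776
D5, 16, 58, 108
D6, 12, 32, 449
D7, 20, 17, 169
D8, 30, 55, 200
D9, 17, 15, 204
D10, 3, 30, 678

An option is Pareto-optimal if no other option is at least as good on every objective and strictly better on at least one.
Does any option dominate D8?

D1 vs D8: lead time 27≤30, unit cost 23≤55, capacity 421≥200 — D1 is at least as good on every objective and strictly better on at least one, so D1 dominates D8.

Yes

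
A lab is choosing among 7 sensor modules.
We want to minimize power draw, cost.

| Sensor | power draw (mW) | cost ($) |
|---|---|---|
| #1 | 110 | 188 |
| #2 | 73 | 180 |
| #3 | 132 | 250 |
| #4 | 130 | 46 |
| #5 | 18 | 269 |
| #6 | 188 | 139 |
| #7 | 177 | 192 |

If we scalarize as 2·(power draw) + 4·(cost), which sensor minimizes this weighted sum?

#1: 2·110 + 4·188 = 972
#2: 2·73 + 4·180 = 866
#3: 2·132 + 4·250 = 1264
#4: 2·130 + 4·46 = 444
#5: 2·18 + 4·269 = 1112
#6: 2·188 + 4·139 = 932
#7: 2·177 + 4·192 = 1122
Lowest: #4 at 444.

#4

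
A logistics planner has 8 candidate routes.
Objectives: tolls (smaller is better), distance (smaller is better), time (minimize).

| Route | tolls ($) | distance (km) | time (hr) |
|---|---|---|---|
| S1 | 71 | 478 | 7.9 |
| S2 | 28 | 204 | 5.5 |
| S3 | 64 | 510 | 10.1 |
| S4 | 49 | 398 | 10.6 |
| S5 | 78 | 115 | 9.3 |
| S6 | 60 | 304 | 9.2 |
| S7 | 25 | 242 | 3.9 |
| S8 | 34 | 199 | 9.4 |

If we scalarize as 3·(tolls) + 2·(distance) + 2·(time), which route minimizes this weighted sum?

S5

S1: 3·71 + 2·478 + 2·7.9 = 1184.8
S2: 3·28 + 2·204 + 2·5.5 = 503.0
S3: 3·64 + 2·510 + 2·10.1 = 1232.2
S4: 3·49 + 2·398 + 2·10.6 = 964.2
S5: 3·78 + 2·115 + 2·9.3 = 482.6
S6: 3·60 + 2·304 + 2·9.2 = 806.4
S7: 3·25 + 2·242 + 2·3.9 = 566.8
S8: 3·34 + 2·199 + 2·9.4 = 518.8
Lowest: S5 at 482.6.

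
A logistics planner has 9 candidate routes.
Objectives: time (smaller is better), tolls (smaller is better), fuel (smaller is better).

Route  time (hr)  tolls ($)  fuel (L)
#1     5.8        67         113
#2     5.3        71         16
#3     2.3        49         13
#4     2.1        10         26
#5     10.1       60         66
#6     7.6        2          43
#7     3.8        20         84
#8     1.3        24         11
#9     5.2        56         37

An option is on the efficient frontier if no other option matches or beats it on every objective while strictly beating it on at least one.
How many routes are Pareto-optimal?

3

#1: dominated by #3 (time 2.3≤5.8, tolls 49≤67, fuel 13≤113).
#2: dominated by #3 (time 2.3≤5.3, tolls 49≤71, fuel 13≤16).
#3: dominated by #8 (time 1.3≤2.3, tolls 24≤49, fuel 11≤13).
#4: not dominated.
#5: dominated by #3 (time 2.3≤10.1, tolls 49≤60, fuel 13≤66).
#6: not dominated (best tolls).
#7: dominated by #4 (time 2.1≤3.8, tolls 10≤20, fuel 26≤84).
#8: not dominated (best time).
#9: dominated by #3 (time 2.3≤5.2, tolls 49≤56, fuel 13≤37).
Pareto-optimal: #4, #6, #8 → 3.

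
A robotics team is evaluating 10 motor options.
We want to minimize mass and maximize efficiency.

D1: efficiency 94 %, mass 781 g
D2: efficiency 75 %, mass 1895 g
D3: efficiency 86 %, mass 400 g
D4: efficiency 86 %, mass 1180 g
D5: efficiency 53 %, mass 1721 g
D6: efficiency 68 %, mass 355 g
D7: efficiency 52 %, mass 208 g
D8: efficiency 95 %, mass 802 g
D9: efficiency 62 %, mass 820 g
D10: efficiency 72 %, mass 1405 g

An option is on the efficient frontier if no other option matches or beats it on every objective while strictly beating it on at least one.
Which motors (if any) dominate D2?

D1: efficiency 94≥75, mass 781≤1895 — dominates D2.
D3: efficiency 86≥75, mass 400≤1895 — dominates D2.
D4: efficiency 86≥75, mass 1180≤1895 — dominates D2.
D8: efficiency 95≥75, mass 802≤1895 — dominates D2.
Others (D5, D6, D7, D9, D10) are each worse than D2 on at least one objective.

D1, D3, D4, D8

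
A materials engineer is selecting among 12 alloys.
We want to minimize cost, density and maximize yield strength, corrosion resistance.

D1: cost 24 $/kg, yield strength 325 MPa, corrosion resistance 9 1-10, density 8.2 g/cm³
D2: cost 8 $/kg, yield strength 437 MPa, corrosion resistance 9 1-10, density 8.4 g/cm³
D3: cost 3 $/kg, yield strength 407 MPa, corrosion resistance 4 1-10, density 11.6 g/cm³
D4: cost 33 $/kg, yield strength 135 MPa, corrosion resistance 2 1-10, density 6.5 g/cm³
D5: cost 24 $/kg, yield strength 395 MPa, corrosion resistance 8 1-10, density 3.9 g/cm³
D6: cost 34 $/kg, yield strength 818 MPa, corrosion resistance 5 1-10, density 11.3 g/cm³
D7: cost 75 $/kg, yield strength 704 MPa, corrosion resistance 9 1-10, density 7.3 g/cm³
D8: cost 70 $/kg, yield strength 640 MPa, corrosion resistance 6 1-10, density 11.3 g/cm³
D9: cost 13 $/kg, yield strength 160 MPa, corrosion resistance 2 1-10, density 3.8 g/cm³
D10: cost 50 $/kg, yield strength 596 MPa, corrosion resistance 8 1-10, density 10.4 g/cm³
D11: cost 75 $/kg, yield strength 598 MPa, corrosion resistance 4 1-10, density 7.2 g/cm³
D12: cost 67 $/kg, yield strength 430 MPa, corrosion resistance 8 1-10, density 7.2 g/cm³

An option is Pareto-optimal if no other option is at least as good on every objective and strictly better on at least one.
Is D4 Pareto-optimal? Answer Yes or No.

No

D5 vs D4: cost 24≤33, yield strength 395≥135, corrosion resistance 8≥2, density 3.9≤6.5 — D5 is at least as good on every objective and strictly better on at least one, so D5 dominates D4.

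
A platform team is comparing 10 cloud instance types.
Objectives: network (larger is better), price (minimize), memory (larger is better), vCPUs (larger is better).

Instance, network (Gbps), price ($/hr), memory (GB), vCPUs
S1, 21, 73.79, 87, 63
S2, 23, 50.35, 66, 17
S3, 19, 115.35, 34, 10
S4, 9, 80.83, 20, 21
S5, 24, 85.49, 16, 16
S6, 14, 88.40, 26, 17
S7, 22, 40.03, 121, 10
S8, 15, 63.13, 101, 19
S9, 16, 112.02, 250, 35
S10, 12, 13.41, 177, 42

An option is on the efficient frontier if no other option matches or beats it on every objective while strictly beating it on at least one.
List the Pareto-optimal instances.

S1, S2, S5, S7, S8, S9, S10

S1: not dominated (best vCPUs).
S2: not dominated.
S3: dominated by S1 (network 21≥19, price 73.79≤115.35, memory 87≥34, vCPUs 63≥10).
S4: dominated by S1 (network 21≥9, price 73.79≤80.83, memory 87≥20, vCPUs 63≥21).
S5: not dominated (best network).
S6: dominated by S1 (network 21≥14, price 73.79≤88.40, memory 87≥26, vCPUs 63≥17).
S7: not dominated.
S8: not dominated.
S9: not dominated (best memory).
S10: not dominated (best price).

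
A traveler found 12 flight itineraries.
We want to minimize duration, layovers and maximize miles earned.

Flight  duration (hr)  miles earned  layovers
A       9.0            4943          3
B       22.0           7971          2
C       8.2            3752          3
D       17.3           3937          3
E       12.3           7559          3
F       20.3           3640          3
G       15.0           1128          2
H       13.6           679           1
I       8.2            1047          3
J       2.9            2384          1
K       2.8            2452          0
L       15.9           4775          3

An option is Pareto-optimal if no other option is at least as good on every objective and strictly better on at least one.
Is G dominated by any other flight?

J vs G: duration 2.9≤15.0, miles earned 2384≥1128, layovers 1≤2 — J is at least as good on every objective and strictly better on at least one, so J dominates G.

Yes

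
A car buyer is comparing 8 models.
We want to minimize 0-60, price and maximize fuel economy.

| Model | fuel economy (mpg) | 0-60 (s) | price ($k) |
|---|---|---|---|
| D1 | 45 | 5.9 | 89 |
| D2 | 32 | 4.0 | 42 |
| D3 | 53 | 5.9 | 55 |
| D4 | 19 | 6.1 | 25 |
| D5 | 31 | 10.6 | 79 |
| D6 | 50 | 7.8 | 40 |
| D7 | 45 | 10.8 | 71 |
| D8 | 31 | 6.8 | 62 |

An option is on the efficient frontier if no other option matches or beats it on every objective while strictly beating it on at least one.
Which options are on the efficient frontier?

D1: dominated by D3 (fuel economy 53≥45, 0-60 5.9≤5.9, price 55≤89).
D2: not dominated (best 0-60).
D3: not dominated (best fuel economy).
D4: not dominated (best price).
D5: dominated by D2 (fuel economy 32≥31, 0-60 4.0≤10.6, price 42≤79).
D6: not dominated.
D7: dominated by D3 (fuel economy 53≥45, 0-60 5.9≤10.8, price 55≤71).
D8: dominated by D2 (fuel economy 32≥31, 0-60 4.0≤6.8, price 42≤62).

D2, D3, D4, D6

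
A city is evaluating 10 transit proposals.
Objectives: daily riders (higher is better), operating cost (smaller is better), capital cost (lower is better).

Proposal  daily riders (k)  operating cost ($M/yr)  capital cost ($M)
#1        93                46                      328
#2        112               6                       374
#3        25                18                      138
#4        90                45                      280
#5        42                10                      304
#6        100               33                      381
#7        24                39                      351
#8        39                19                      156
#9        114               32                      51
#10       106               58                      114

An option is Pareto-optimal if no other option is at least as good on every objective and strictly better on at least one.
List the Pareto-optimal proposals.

#1: dominated by #9 (daily riders 114≥93, operating cost 32≤46, capital cost 51≤328).
#2: not dominated (best operating cost).
#3: not dominated.
#4: dominated by #9 (daily riders 114≥90, operating cost 32≤45, capital cost 51≤280).
#5: not dominated.
#6: dominated by #2 (daily riders 112≥100, operating cost 6≤33, capital cost 374≤381).
#7: dominated by #3 (daily riders 25≥24, operating cost 18≤39, capital cost 138≤351).
#8: not dominated.
#9: not dominated (best daily riders).
#10: dominated by #9 (daily riders 114≥106, operating cost 32≤58, capital cost 51≤114).

#2, #3, #5, #8, #9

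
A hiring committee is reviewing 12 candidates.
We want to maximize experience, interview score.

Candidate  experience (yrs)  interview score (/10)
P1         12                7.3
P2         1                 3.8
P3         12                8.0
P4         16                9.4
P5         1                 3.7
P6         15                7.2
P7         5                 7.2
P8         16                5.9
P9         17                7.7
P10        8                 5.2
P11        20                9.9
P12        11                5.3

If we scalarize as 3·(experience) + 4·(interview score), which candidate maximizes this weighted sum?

P1: 3·12 + 4·7.3 = 65.2
P2: 3·1 + 4·3.8 = 18.2
P3: 3·12 + 4·8.0 = 68.0
P4: 3·16 + 4·9.4 = 85.6
P5: 3·1 + 4·3.7 = 17.8
P6: 3·15 + 4·7.2 = 73.8
P7: 3·5 + 4·7.2 = 43.8
P8: 3·16 + 4·5.9 = 71.6
P9: 3·17 + 4·7.7 = 81.8
P10: 3·8 + 4·5.2 = 44.8
P11: 3·20 + 4·9.9 = 99.6
P12: 3·11 + 4·5.3 = 54.2
Highest: P11 at 99.6.

P11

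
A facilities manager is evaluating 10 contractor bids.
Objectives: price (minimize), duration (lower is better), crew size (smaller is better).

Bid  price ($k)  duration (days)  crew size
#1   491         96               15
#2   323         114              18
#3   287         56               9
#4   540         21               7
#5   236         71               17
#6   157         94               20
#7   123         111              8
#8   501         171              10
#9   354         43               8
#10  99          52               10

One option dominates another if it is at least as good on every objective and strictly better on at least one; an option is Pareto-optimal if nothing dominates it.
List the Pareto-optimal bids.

#3, #4, #7, #9, #10

#1: dominated by #3 (price 287≤491, duration 56≤96, crew size 9≤15).
#2: dominated by #3 (price 287≤323, duration 56≤114, crew size 9≤18).
#3: not dominated.
#4: not dominated (best duration).
#5: dominated by #10 (price 99≤236, duration 52≤71, crew size 10≤17).
#6: dominated by #10 (price 99≤157, duration 52≤94, crew size 10≤20).
#7: not dominated.
#8: dominated by #3 (price 287≤501, duration 56≤171, crew size 9≤10).
#9: not dominated.
#10: not dominated (best price).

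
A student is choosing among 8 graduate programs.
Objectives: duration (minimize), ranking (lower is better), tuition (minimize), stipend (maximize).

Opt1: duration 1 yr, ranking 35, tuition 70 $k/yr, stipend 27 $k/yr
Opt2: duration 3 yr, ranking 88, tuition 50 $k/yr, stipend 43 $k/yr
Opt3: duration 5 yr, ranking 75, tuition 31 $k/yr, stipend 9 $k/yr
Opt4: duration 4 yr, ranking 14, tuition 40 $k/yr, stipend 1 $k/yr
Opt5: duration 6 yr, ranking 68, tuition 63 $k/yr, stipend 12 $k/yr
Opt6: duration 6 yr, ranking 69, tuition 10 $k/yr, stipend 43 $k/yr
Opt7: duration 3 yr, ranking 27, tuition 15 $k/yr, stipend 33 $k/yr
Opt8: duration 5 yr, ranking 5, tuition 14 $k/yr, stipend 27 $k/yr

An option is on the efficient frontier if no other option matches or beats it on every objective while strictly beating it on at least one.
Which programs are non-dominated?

Opt1, Opt2, Opt4, Opt6, Opt7, Opt8

Opt1: not dominated (best duration).
Opt2: not dominated.
Opt3: dominated by Opt7 (duration 3≤5, ranking 27≤75, tuition 15≤31, stipend 33≥9).
Opt4: not dominated.
Opt5: dominated by Opt7 (duration 3≤6, ranking 27≤68, tuition 15≤63, stipend 33≥12).
Opt6: not dominated (best tuition).
Opt7: not dominated.
Opt8: not dominated (best ranking).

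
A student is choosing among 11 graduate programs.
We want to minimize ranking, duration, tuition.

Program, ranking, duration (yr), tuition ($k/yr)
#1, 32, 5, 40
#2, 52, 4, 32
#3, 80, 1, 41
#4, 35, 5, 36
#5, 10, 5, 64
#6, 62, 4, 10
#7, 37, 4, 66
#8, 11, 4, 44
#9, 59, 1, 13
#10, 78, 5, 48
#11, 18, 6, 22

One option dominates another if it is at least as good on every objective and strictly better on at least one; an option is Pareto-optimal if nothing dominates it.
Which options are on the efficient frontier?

#1, #2, #4, #5, #6, #8, #9, #11

#1: not dominated.
#2: not dominated.
#3: dominated by #9 (ranking 59≤80, duration 1≤1, tuition 13≤41).
#4: not dominated.
#5: not dominated (best ranking).
#6: not dominated (best tuition).
#7: dominated by #8 (ranking 11≤37, duration 4≤4, tuition 44≤66).
#8: not dominated.
#9: not dominated.
#10: dominated by #1 (ranking 32≤78, duration 5≤5, tuition 40≤48).
#11: not dominated.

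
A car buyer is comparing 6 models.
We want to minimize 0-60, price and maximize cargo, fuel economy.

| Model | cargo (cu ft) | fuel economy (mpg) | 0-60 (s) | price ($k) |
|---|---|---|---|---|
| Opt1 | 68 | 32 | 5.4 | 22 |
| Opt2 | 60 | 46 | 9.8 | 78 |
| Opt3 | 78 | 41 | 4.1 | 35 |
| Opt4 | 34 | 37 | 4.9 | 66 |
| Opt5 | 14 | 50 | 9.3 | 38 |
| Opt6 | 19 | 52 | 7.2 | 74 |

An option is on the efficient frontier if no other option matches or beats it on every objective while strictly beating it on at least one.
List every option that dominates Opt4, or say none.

Opt3: cargo 78≥34, fuel economy 41≥37, 0-60 4.1≤4.9, price 35≤66 — dominates Opt4.
Others (Opt1, Opt2, Opt5, Opt6) are each worse than Opt4 on at least one objective.

Opt3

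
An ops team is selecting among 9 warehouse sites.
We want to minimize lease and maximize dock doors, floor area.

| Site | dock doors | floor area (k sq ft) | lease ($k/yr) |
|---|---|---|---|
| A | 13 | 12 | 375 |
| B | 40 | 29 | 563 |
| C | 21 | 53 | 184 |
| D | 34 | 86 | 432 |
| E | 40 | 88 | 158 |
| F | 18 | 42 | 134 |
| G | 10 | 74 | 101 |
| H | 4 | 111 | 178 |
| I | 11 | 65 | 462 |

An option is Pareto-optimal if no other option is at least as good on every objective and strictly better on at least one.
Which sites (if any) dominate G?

A: worse on floor area (12 vs 74).
B: worse on floor area (29 vs 74).
C: worse on floor area (53 vs 74).
D: worse on lease (432 vs 101).
E: worse on lease (158 vs 101).
F: worse on floor area (42 vs 74).
H: worse on dock doors (4 vs 10).
I: worse on floor area (65 vs 74).
No option dominates G.

none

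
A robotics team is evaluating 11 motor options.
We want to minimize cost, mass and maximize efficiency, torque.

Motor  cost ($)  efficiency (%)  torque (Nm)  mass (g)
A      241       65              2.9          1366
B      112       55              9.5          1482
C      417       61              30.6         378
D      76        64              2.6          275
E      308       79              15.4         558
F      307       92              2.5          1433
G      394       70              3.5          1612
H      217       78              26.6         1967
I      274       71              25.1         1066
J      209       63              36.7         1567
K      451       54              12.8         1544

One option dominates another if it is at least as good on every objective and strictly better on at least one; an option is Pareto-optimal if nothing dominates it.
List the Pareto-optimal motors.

A: not dominated.
B: not dominated.
C: not dominated.
D: not dominated (best cost).
E: not dominated.
F: not dominated (best efficiency).
G: dominated by E (cost 308≤394, efficiency 79≥70, torque 15.4≥3.5, mass 558≤1612).
H: not dominated.
I: not dominated.
J: not dominated (best torque).
K: dominated by C (cost 417≤451, efficiency 61≥54, torque 30.6≥12.8, mass 378≤1544).

A, B, C, D, E, F, H, I, J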